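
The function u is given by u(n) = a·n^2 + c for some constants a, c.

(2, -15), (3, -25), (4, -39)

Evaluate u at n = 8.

-135

From u(2) = -15 and u(3) = -25: 4a + c = -15 and 9a + c = -25.
Subtracting: 5a = -10, so a = -2; then c = -15 − (-2)·4 = -7.
So u(n) = -2n² − 7, and u(8) = -135.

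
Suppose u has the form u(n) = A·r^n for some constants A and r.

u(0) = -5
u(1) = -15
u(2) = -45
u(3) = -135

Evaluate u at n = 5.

-1215

Consecutive ratio: -15/(-5) = 3, and -45/(-15) = 3, so r = 3.
Then A·3^0 = -5 gives A = -5, and u(n) = -5·3^n.
u(5) = -5·3^5 = -1215.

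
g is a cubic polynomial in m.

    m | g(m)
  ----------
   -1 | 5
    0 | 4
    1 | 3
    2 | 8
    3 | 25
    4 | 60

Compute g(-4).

-52

Write g(m) = am³ + bm² + cm + d; the 6 given values yield a linear system in the 4 coefficients.
Solving, g(m) = m³ - 2m + 4.
Then g(-4) = -52.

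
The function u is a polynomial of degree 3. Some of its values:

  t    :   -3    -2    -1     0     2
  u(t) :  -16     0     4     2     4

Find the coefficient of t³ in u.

Write u(t) = at³ + bt² + ct + d; the 5 given values yield a linear system in the 4 coefficients.
Solving, u(t) = t³ - 3t + 2.
The coefficient of t³ is 1.

1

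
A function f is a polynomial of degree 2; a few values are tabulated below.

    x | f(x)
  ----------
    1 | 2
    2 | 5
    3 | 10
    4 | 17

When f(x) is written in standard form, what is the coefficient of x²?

1

Write f(x) = ax² + bx + c; the 4 given values yield a linear system in the 3 coefficients.
Solving, f(x) = x² + 1.
The coefficient of x² is 1.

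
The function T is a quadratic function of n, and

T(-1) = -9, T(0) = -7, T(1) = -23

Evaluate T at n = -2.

-29

Write T(n) = an² + bn + c; the 3 given values yield a linear system in the 3 coefficients.
Solving, T(n) = -9n² - 7n - 7.
Then T(-2) = -29.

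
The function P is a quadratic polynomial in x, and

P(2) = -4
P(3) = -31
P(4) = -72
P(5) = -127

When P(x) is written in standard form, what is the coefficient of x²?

First differences: -27, -41, -55. Second differences: -14, -14.
Level-2 differences are constant, so P has degree 2.
Fitting a degree-2 polynomial gives P(x) = -7x² + 8x + 8.
The coefficient of x² is -7.

-7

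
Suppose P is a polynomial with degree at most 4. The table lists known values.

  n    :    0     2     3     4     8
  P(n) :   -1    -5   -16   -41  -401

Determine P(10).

-821

Write P(n) = an^4 + bn³ + cn² + dn + e; the 5 given values yield a linear system in the 5 coefficients.
Solving, the leading coefficient vanishes, and P(n) = -n³ + 2n² - 2n - 1.
Then P(10) = -821.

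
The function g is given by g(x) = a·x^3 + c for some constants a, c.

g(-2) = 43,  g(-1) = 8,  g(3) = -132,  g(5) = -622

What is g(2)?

From g(-2) = 43 and g(-1) = 8: -8a + c = 43 and -1a + c = 8.
Subtracting: 7a = -35, so a = -5; then c = 43 − (-5)·(-8) = 3.
So g(x) = -5x³ + 3, and g(2) = -37.

-37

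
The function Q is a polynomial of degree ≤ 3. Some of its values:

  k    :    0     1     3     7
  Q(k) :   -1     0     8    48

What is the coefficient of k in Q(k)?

0

Write Q(k) = ak³ + bk² + ck + d; the 4 given values yield a linear system in the 4 coefficients.
Solving, the leading coefficient vanishes, and Q(k) = k² - 1.
The coefficient of k is 0.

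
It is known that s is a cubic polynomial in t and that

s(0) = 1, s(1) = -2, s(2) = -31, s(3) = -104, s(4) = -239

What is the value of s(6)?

Write s(t) = at³ + bt² + ct + d; the 5 given values yield a linear system in the 4 coefficients.
Solving, s(t) = -3t³ - 4t² + 4t + 1.
Then s(6) = -767.

-767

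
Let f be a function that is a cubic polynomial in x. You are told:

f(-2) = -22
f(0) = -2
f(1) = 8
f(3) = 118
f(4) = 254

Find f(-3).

Write f(x) = ax³ + bx² + cx + d; the 5 given values yield a linear system in the 4 coefficients.
Solving, f(x) = 3x³ + 3x² + 4x - 2.
Then f(-3) = -68.

-68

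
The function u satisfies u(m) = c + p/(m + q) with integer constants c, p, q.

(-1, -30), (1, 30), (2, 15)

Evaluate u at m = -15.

-2

(u(m) − c)(m + q) = p for each data point; the three points give a linear system in c and q, then p follows.
Solving: c = 0, q = 0, p = 30, so u(m) = 30/(m + 0).
Then u(-15) = 0 + 30/(-15) = -2.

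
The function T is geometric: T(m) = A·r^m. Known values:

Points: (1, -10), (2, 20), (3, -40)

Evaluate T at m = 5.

Consecutive ratio: 20/(-10) = -2, and -40/20 = -2, so r = -2.
Then A·(-2)^1 = -10 gives A = 5, and T(m) = 5·(-2)^m.
T(5) = 5·(-2)^5 = -160.

-160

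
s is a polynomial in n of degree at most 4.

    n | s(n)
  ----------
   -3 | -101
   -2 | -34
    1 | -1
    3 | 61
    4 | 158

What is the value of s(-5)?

Write s(n) = an^4 + bn³ + cn² + dn + e; the 5 given values yield a linear system in the 5 coefficients.
Solving, the leading coefficient vanishes, and s(n) = 3n³ - 2n² - 2.
Then s(-5) = -427.

-427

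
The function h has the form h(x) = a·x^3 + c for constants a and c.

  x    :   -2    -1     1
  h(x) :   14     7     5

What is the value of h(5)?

From h(-2) = 14 and h(-1) = 7: -8a + c = 14 and -1a + c = 7.
Subtracting: 7a = -7, so a = -1; then c = 14 − (-1)·(-8) = 6.
So h(x) = -1x³ + 6, and h(5) = -119.

-119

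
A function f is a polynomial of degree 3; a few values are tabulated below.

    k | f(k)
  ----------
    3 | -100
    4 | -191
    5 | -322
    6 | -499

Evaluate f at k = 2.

-43

Write f(k) = ak³ + bk² + ck + d; the 4 given values yield a linear system in the 4 coefficients.
Solving, f(k) = -k³ - 8k² + 2k - 7.
Then f(2) = -43.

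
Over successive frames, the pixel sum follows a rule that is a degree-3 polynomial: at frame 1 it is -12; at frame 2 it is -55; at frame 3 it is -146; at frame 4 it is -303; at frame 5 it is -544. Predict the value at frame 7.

-1350

Write the value at x as g(x).
First differences: -43, -91, -157, -241. Second differences: -48, -66, -84. Third differences: -18, -18.
Level-3 differences are constant, so g has degree 3.
Fitting a degree-3 polynomial gives g(x) = -3x³ - 6x² - 4x + 1.
Then g(7) = -1350.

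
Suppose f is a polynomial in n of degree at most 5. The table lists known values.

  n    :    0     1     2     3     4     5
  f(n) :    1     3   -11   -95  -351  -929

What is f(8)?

-6815

First differences: 2, -14, -84, -256, -578. Second differences: -16, -70, -172, -322. Third differences: -54, -102, -150. Fourth differences: -48, -48.
Level-4 differences are constant, so f has degree 4.
Fitting a degree-4 polynomial gives f(n) = -2n^4 + 3n³ - 3n² + 4n + 1.
Then f(8) = -6815.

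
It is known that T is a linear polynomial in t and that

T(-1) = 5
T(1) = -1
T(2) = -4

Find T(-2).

8

Write T(t) = at + b; the 3 given values yield a linear system in the 2 coefficients.
Solving, T(t) = -3t + 2.
Then T(-2) = 8.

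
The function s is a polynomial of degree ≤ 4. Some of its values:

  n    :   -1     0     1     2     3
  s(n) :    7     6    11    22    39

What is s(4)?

First differences: -1, 5, 11, 17. Second differences: 6, 6, 6.
Level-2 differences are constant, so s has degree 2.
Fitting a degree-2 polynomial gives s(n) = 3n² + 2n + 6.
Then s(4) = 62.

62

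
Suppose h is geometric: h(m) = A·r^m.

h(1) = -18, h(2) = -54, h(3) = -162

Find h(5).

Consecutive ratio: -54/(-18) = 3, and -162/(-54) = 3, so r = 3.
Then A·3^1 = -18 gives A = -6, and h(m) = -6·3^m.
h(5) = -6·3^5 = -1458.

-1458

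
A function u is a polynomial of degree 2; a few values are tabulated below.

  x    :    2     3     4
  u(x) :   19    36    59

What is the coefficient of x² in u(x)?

3

Write u(x) = ax² + bx + c; the 3 given values yield a linear system in the 3 coefficients.
Solving, u(x) = 3x² + 2x + 3.
The coefficient of x² is 3.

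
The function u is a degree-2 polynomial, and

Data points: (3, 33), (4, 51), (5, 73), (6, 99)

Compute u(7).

129

First differences: 18, 22, 26. Second differences: 4, 4.
Level-2 differences are constant, so u has degree 2.
Fitting a degree-2 polynomial gives u(t) = 2t² + 4t + 3.
Then u(7) = 129.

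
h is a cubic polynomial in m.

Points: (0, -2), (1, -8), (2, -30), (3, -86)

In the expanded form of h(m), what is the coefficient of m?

Write h(m) = am³ + bm² + cm + d; the 4 given values yield a linear system in the 4 coefficients.
Solving, h(m) = -3m³ + m² - 4m - 2.
The coefficient of m is -4.

-4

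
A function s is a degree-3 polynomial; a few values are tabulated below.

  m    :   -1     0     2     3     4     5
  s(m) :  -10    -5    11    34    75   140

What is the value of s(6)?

Write s(m) = am³ + bm² + cm + d; the 6 given values yield a linear system in the 4 coefficients.
Solving, s(m) = m³ + 4m - 5.
Then s(6) = 235.

235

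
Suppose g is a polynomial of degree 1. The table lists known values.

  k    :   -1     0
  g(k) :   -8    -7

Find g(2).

-5

Write g(k) = ak + b; the 2 given values yield a linear system in the 2 coefficients.
Solving, g(k) = k - 7.
Then g(2) = -5.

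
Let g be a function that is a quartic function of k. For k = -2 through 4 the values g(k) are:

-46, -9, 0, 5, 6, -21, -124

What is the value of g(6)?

-870

First differences: 37, 9, 5, 1, -27, -103. Second differences: -28, -4, -4, -28, -76. Third differences: 24, 0, -24, -48. Fourth differences: -24, -24, -24.
Level-4 differences are constant, so g has degree 4.
Fitting a degree-4 polynomial gives g(k) = -k^4 + 2k³ - k² + 5k.
Then g(6) = -870.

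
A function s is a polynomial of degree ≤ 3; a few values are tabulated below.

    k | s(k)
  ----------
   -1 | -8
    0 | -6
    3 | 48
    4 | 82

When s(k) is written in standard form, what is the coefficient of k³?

Write s(k) = ak³ + bk² + ck + d; the 4 given values yield a linear system in the 4 coefficients.
Solving, the leading coefficient vanishes, and s(k) = 4k² + 6k - 6.
The coefficient of k³ is 0.

0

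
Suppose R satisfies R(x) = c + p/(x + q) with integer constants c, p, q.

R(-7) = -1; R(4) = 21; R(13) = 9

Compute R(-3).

(R(x) − c)(x + q) = p for each data point; the three points give a linear system in c and q, then p follows.
Solving: c = 5, q = -1, p = 48, so R(x) = 5 + 48/(x − 1).
Then R(-3) = 5 + 48/(-4) = -7.

-7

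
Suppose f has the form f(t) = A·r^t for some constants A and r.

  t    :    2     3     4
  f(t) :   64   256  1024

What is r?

Consecutive ratio: 256/64 = 4, and 1024/256 = 4, so r = 4.
Then A·4^2 = 64 gives A = 4, and f(t) = 4·4^t.

4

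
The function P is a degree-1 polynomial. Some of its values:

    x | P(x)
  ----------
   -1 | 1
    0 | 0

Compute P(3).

Write P(x) = ax + b; the 2 given values yield a linear system in the 2 coefficients.
Solving, P(x) = -x.
Then P(3) = -3.

-3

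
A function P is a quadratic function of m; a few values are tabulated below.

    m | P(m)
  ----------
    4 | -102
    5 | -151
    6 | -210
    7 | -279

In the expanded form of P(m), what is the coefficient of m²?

-5

First differences: -49, -59, -69. Second differences: -10, -10.
Level-2 differences are constant, so P has degree 2.
Fitting a degree-2 polynomial gives P(m) = -5m² - 4m - 6.
The coefficient of m² is -5.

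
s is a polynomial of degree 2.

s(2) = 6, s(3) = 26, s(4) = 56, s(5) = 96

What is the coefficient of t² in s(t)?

First differences: 20, 30, 40. Second differences: 10, 10.
Level-2 differences are constant, so s has degree 2.
Fitting a degree-2 polynomial gives s(t) = 5t² - 5t - 4.
The coefficient of t² is 5.

5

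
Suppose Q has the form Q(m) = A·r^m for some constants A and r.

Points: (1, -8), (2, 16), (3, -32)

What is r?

-2

Consecutive ratio: 16/(-8) = -2, and -32/16 = -2, so r = -2.
Then A·(-2)^1 = -8 gives A = 4, and Q(m) = 4·(-2)^m.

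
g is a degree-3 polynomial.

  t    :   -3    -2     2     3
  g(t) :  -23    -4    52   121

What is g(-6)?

-284

Write g(t) = at³ + bt² + ct + d; the 4 given values yield a linear system in the 4 coefficients.
Solving, g(t) = 2t³ + 5t² + 6t + 4.
Then g(-6) = -284.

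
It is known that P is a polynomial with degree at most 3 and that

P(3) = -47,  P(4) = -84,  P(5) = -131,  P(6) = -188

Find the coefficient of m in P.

-2

First differences: -37, -47, -57. Second differences: -10, -10.
Level-2 differences are constant, so P has degree 2.
Fitting a degree-2 polynomial gives P(m) = -5m² - 2m + 4.
The coefficient of m is -2.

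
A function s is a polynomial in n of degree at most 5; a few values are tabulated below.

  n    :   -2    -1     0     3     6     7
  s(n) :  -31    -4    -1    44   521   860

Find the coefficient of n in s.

Write s(n) = an^5 + bn^4 + cn³ + dn² + en + p; the 6 given values yield a linear system in the 6 coefficients.
Solving, the top 2 coefficients vanish, and s(n) = 3n³ - 3n² - 3n - 1.
The coefficient of n is -3.

-3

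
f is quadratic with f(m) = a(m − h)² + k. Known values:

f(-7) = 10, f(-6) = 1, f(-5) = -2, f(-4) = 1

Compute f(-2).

First differences -9, -3, 3; second difference 6 = 2a, so a = 3.
Expanding, the m-coefficient is −2ah = -6h; matching it to the data gives h = -5, and then k = -2.
So f(m) = 3(m + 5)² − 2.
f(-2) = 3·3² − 2 = 25.

25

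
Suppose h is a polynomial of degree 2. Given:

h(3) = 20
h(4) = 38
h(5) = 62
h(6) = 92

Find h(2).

8

First differences: 18, 24, 30. Second differences: 6, 6.
Level-2 differences are constant, so h has degree 2.
Fitting a degree-2 polynomial gives h(x) = 3x² - 3x + 2.
Then h(2) = 8.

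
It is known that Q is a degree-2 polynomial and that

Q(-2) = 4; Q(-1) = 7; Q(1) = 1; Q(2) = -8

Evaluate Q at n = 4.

Write Q(n) = an² + bn + c; the 4 given values yield a linear system in the 3 coefficients.
Solving, Q(n) = -2n² - 3n + 6.
Then Q(4) = -38.

-38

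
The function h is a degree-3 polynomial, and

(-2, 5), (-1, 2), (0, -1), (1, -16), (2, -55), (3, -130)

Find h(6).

-691

First differences: -3, -3, -15, -39, -75. Second differences: 0, -12, -24, -36. Third differences: -12, -12, -12.
Level-3 differences are constant, so h has degree 3.
Fitting a degree-3 polynomial gives h(x) = -2x³ - 6x² - 7x - 1.
Then h(6) = -691.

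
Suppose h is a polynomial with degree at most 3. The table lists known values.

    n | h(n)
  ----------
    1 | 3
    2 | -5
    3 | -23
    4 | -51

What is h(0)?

First differences: -8, -18, -28. Second differences: -10, -10.
Level-2 differences are constant, so h has degree 2.
Fitting a degree-2 polynomial gives h(n) = -5n² + 7n + 1.
The constant term is h(0) = 1.

1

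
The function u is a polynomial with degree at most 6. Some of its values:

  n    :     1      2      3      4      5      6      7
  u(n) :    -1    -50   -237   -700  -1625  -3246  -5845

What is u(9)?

-15345

First differences: -49, -187, -463, -925, -1621, -2599. Second differences: -138, -276, -462, -696, -978. Third differences: -138, -186, -234, -282. Fourth differences: -48, -48, -48.
Level-4 differences are constant, so u has degree 4.
Fitting a degree-4 polynomial gives u(n) = -2n^4 - 3n³ - n² + 5n.
Then u(9) = -15345.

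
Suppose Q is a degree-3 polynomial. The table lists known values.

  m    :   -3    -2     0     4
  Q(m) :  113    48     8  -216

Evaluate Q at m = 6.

-688

Write Q(m) = am³ + bm² + cm + d; the 4 given values yield a linear system in the 4 coefficients.
Solving, Q(m) = -3m³ - 8m + 8.
Then Q(6) = -688.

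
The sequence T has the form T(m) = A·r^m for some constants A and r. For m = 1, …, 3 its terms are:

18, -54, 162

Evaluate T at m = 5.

1458

Consecutive ratio: -54/18 = -3, and 162/(-54) = -3, so r = -3.
Then A·(-3)^1 = 18 gives A = -6, and T(m) = -6·(-3)^m.
T(5) = -6·(-3)^5 = 1458.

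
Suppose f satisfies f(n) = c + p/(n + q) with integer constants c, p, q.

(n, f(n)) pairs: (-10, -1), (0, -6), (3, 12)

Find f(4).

(f(n) − c)(n + q) = p for each data point; the three points give a linear system in c and q, then p follows.
Solving: c = 0, q = -2, p = 12, so f(n) = 12/(n − 2).
Then f(4) = 0 + 12/2 = 6.

6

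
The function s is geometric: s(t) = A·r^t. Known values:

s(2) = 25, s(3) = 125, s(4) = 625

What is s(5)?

Consecutive ratio: 125/25 = 5, and 625/125 = 5, so r = 5.
Then A·5^2 = 25 gives A = 1, and s(t) = 1·5^t.
s(5) = 1·5^5 = 3125.

3125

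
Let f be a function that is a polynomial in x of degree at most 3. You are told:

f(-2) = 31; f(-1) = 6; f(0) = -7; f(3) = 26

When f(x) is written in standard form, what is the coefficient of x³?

Write f(x) = ax³ + bx² + cx + d; the 4 given values yield a linear system in the 4 coefficients.
Solving, the leading coefficient vanishes, and f(x) = 6x² - 7x - 7.
The coefficient of x³ is 0.

0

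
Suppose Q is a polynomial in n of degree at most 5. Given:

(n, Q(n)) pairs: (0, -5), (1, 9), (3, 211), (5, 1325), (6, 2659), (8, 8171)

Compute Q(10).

19755

Write Q(n) = an^5 + bn^4 + cn³ + dn² + en + p; the 6 given values yield a linear system in the 6 coefficients.
Solving, the leading coefficient vanishes, and Q(n) = 2n^4 - n³ + 7n² + 6n - 5.
Then Q(10) = 19755.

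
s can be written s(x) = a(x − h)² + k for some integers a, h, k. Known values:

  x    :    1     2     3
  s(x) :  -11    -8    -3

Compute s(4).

First differences 3, 5; second difference 2 = 2a, so a = 1.
Expanding, the x-coefficient is −2ah = -2h; matching it to the data gives h = 0, and then k = -12.
So s(x) = 1(x + 0)² − 12.
s(4) = 1·4² − 12 = 4.

4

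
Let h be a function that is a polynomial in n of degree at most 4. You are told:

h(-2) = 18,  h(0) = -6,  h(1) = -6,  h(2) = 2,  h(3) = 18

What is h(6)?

114

Write h(n) = an^4 + bn³ + cn² + dn + e; the 5 given values yield a linear system in the 5 coefficients.
Solving, the top 2 coefficients vanish, and h(n) = 4n² - 4n - 6.
Then h(6) = 114.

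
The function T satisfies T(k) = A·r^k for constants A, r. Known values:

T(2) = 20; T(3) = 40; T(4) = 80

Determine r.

Consecutive ratio: 40/20 = 2, and 80/40 = 2, so r = 2.
Then A·2^2 = 20 gives A = 5, and T(k) = 5·2^k.

2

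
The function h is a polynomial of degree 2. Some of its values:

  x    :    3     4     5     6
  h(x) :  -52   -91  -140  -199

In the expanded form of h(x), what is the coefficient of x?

-4

First differences: -39, -49, -59. Second differences: -10, -10.
Level-2 differences are constant, so h has degree 2.
Fitting a degree-2 polynomial gives h(x) = -5x² - 4x + 5.
The coefficient of x is -4.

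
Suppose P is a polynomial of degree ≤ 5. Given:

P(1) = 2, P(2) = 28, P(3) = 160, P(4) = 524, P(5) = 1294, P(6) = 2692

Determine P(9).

13594

First differences: 26, 132, 364, 770, 1398. Second differences: 106, 232, 406, 628. Third differences: 126, 174, 222. Fourth differences: 48, 48.
Level-4 differences are constant, so P has degree 4.
Fitting a degree-4 polynomial gives P(t) = 2t^4 + t³ - 3t² - 2t + 4.
Then P(9) = 13594.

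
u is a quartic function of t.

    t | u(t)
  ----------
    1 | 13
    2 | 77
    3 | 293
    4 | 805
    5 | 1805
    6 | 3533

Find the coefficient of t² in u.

2

First differences: 64, 216, 512, 1000, 1728. Second differences: 152, 296, 488, 728. Third differences: 144, 192, 240. Fourth differences: 48, 48.
Level-4 differences are constant, so u has degree 4.
Fitting a degree-4 polynomial gives u(t) = 2t^4 + 4t³ + 2t² + 5.
The coefficient of t² is 2.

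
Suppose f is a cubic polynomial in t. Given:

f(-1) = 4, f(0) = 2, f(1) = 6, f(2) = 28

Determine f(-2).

Write f(t) = at³ + bt² + ct + d; the 4 given values yield a linear system in the 4 coefficients.
Solving, f(t) = 2t³ + 3t² - t + 2.
Then f(-2) = 0.

0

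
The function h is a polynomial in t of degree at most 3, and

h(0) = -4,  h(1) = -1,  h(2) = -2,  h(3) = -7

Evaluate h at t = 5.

First differences: 3, -1, -5. Second differences: -4, -4.
Level-2 differences are constant, so h has degree 2.
Fitting a degree-2 polynomial gives h(t) = -2t² + 5t - 4.
Then h(5) = -29.

-29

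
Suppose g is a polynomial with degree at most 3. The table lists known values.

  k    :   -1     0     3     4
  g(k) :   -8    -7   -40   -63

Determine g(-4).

Write g(k) = ak³ + bk² + ck + d; the 4 given values yield a linear system in the 4 coefficients.
Solving, the leading coefficient vanishes, and g(k) = -3k² - 2k - 7.
Then g(-4) = -47.

-47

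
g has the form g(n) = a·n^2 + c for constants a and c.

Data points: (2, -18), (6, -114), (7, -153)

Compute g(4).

-54

From g(2) = -18 and g(6) = -114: 4a + c = -18 and 36a + c = -114.
Subtracting: 32a = -96, so a = -3; then c = -18 − (-3)·4 = -6.
So g(n) = -3n² − 6, and g(4) = -54.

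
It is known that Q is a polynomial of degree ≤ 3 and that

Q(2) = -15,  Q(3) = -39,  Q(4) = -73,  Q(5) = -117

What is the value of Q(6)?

-171

Write Q(x) = ax³ + bx² + cx + d; the 4 given values yield a linear system in the 4 coefficients.
Solving, the leading coefficient vanishes, and Q(x) = -5x² + x + 3.
Then Q(6) = -171.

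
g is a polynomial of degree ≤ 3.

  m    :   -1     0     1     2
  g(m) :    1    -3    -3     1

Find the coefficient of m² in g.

2

First differences: -4, 0, 4. Second differences: 4, 4.
Level-2 differences are constant, so g has degree 2.
Fitting a degree-2 polynomial gives g(m) = 2m² - 2m - 3.
The coefficient of m² is 2.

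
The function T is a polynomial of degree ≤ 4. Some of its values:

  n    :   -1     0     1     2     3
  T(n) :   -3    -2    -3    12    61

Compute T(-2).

First differences: 1, -1, 15, 49. Second differences: -2, 16, 34. Third differences: 18, 18.
Level-3 differences are constant, so T has degree 3.
Fitting a degree-3 polynomial gives T(n) = 3n³ - n² - 3n - 2.
Then T(-2) = -24.

-24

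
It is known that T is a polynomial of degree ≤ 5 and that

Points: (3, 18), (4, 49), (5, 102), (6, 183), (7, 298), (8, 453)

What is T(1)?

Write T(k) = ak^5 + bk^4 + ck³ + dk² + ek + p; the 6 given values yield a linear system in the 6 coefficients.
Solving, the top 2 coefficients vanish, and T(k) = k³ - k² + k - 3.
Then T(1) = -2.

-2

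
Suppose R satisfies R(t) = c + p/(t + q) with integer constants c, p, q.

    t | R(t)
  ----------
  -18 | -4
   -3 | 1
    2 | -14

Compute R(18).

-6

(R(t) − c)(t + q) = p for each data point; the three points give a linear system in c and q, then p follows.
Solving: c = -5, q = 0, p = -18, so R(t) = -5 − 18/(t + 0).
Then R(18) = -5 − 18/18 = -6.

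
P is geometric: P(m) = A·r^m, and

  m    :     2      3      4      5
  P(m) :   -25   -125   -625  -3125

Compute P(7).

-78125

Consecutive ratio: -125/(-25) = 5, and -625/(-125) = 5, so r = 5.
Then A·5^2 = -25 gives A = -1, and P(m) = -1·5^m.
P(7) = -1·5^7 = -78125.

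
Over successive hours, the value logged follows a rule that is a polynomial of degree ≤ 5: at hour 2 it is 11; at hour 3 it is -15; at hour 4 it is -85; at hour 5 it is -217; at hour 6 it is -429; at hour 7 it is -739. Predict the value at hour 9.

Write the value at x as f(x).
First differences: -26, -70, -132, -212, -310. Second differences: -44, -62, -80, -98. Third differences: -18, -18, -18.
Level-3 differences are constant, so f has degree 3.
Fitting a degree-3 polynomial gives f(x) = -3x³ + 5x² + 6x + 3.
Then f(9) = -1725.

-1725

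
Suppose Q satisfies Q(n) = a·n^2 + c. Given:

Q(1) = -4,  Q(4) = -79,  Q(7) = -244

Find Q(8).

-319

From Q(1) = -4 and Q(4) = -79: 1a + c = -4 and 16a + c = -79.
Subtracting: 15a = -75, so a = -5; then c = -4 − (-5)·1 = 1.
So Q(n) = -5n² + 1, and Q(8) = -319.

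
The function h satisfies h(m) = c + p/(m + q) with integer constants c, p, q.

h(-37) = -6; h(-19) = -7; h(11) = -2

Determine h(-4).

-17

(h(m) − c)(m + q) = p for each data point; the three points give a linear system in c and q, then p follows.
Solving: c = -5, q = 1, p = 36, so h(m) = -5 + 36/(m + 1).
Then h(-4) = -5 + 36/(-3) = -17.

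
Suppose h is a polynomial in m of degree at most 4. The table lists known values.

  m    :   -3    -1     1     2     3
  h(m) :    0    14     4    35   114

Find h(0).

Write h(m) = am^4 + bm³ + cm² + dm + e; the 5 given values yield a linear system in the 5 coefficients.
Solving, the leading coefficient vanishes, and h(m) = 3m³ + 6m² - 8m + 3.
Then h(0) = 3.

3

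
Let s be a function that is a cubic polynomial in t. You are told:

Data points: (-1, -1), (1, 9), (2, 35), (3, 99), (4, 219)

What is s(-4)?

-181

Write s(t) = at³ + bt² + ct + d; the 5 given values yield a linear system in the 4 coefficients.
Solving, s(t) = 3t³ + t² + 2t + 3.
Then s(-4) = -181.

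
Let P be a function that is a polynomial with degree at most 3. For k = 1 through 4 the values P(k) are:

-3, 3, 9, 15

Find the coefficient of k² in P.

0

First differences: 6, 6, 6.
Level-1 differences are constant, so P has degree 1.
Fitting a degree-1 polynomial gives P(k) = 6k - 9.
The coefficient of k² is 0.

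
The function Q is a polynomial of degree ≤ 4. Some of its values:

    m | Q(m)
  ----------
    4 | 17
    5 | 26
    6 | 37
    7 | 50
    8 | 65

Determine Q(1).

Write Q(m) = am^4 + bm³ + cm² + dm + e; the 5 given values yield a linear system in the 5 coefficients.
Solving, the top 2 coefficients vanish, and Q(m) = m² + 1.
Then Q(1) = 2.

2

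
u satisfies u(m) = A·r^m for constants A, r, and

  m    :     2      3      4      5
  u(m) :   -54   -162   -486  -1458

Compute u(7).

-13122

Consecutive ratio: -162/(-54) = 3, and -486/(-162) = 3, so r = 3.
Then A·3^2 = -54 gives A = -6, and u(m) = -6·3^m.
u(7) = -6·3^7 = -13122.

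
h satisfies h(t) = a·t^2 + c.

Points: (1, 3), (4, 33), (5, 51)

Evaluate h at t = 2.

From h(1) = 3 and h(4) = 33: 1a + c = 3 and 16a + c = 33.
Subtracting: 15a = 30, so a = 2; then c = 3 − 2·1 = 1.
So h(t) = 2t² + 1, and h(2) = 9.

9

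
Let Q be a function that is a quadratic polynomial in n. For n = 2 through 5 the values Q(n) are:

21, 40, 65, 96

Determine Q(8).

Write Q(n) = an² + bn + c; the 4 given values yield a linear system in the 3 coefficients.
Solving, Q(n) = 3n² + 4n + 1.
Then Q(8) = 225.

225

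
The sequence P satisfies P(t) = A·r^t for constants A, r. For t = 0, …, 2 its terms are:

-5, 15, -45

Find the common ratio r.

Consecutive ratio: 15/(-5) = -3, and -45/15 = -3, so r = -3.
Then A·(-3)^0 = -5 gives A = -5, and P(t) = -5·(-3)^t.

-3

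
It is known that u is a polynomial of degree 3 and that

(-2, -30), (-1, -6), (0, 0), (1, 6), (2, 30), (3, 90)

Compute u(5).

First differences: 24, 6, 6, 24, 60. Second differences: -18, 0, 18, 36. Third differences: 18, 18, 18.
Level-3 differences are constant, so u has degree 3.
Fitting a degree-3 polynomial gives u(m) = 3m³ + 3m.
Then u(5) = 390.

390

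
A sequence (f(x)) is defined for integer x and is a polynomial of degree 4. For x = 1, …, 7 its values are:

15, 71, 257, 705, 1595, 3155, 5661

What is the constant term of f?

First differences: 56, 186, 448, 890, 1560, 2506. Second differences: 130, 262, 442, 670, 946. Third differences: 132, 180, 228, 276. Fourth differences: 48, 48, 48.
Level-4 differences are constant, so f has degree 4.
Fitting a degree-4 polynomial gives f(x) = 2x^4 + 2x³ + 3x² + 3x + 5.
The constant term is f(0) = 5.

5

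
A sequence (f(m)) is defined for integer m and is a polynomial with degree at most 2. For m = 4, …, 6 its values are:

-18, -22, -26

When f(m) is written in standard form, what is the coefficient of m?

-4

First differences: -4, -4.
Level-1 differences are constant, so f has degree 1.
Fitting a degree-1 polynomial gives f(m) = -4m - 2.
The coefficient of m is -4.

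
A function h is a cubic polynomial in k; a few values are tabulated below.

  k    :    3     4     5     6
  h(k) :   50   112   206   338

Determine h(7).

Write h(k) = ak³ + bk² + ck + d; the 4 given values yield a linear system in the 4 coefficients.
Solving, h(k) = k³ + 4k² - 3k - 4.
Then h(7) = 514.

514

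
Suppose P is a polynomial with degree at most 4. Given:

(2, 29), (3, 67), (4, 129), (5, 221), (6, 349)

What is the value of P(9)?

1009

First differences: 38, 62, 92, 128. Second differences: 24, 30, 36. Third differences: 6, 6.
Level-3 differences are constant, so P has degree 3.
Fitting a degree-3 polynomial gives P(m) = m³ + 3m² + 4m + 1.
Then P(9) = 1009.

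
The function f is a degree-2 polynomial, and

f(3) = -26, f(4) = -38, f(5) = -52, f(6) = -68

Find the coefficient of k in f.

First differences: -12, -14, -16. Second differences: -2, -2.
Level-2 differences are constant, so f has degree 2.
Fitting a degree-2 polynomial gives f(k) = -k² - 5k - 2.
The coefficient of k is -5.

-5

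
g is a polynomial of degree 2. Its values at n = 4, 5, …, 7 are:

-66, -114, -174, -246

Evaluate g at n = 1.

6

First differences: -48, -60, -72. Second differences: -12, -12.
Level-2 differences are constant, so g has degree 2.
Fitting a degree-2 polynomial gives g(n) = -6n² + 6n + 6.
Then g(1) = 6.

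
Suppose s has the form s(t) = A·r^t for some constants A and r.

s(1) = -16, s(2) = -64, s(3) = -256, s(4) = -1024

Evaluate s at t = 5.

Consecutive ratio: -64/(-16) = 4, and -256/(-64) = 4, so r = 4.
Then A·4^1 = -16 gives A = -4, and s(t) = -4·4^t.
s(5) = -4·4^5 = -4096.

-4096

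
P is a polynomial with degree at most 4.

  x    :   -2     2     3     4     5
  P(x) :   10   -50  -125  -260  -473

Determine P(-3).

55

Write P(x) = ax^4 + bx³ + cx² + dx + e; the 5 given values yield a linear system in the 5 coefficients.
Solving, the leading coefficient vanishes, and P(x) = -3x³ - 3x² - 3x - 8.
Then P(-3) = 55.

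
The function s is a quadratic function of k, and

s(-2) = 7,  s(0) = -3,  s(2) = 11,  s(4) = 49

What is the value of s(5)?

Write s(k) = ak² + bk + c; the 4 given values yield a linear system in the 3 coefficients.
Solving, s(k) = 3k² + k - 3.
Then s(5) = 77.

77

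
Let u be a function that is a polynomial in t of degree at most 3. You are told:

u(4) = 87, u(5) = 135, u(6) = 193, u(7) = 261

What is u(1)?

3

First differences: 48, 58, 68. Second differences: 10, 10.
Level-2 differences are constant, so u has degree 2.
Fitting a degree-2 polynomial gives u(t) = 5t² + 3t - 5.
Then u(1) = 3.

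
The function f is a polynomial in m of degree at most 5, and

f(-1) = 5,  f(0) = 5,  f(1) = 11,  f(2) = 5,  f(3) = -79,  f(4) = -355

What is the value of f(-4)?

-499

First differences: 0, 6, -6, -84, -276. Second differences: 6, -12, -78, -192. Third differences: -18, -66, -114. Fourth differences: -48, -48.
Level-4 differences are constant, so f has degree 4.
Fitting a degree-4 polynomial gives f(m) = -2m^4 + m³ + 5m² + 2m + 5.
Then f(-4) = -499.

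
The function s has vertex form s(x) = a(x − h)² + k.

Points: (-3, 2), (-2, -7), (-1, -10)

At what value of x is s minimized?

-1

First differences -9, -3; second difference 6 = 2a, so a = 3.
Expanding, the x-coefficient is −2ah = -6h; matching it to the data gives h = -1, and then k = -10.
So s(x) = 3(x + 1)² − 10.
Hence h = -1.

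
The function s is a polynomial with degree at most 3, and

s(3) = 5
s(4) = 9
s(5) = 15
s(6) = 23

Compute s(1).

First differences: 4, 6, 8. Second differences: 2, 2.
Level-2 differences are constant, so s has degree 2.
Fitting a degree-2 polynomial gives s(n) = n² - 3n + 5.
Then s(1) = 3.

3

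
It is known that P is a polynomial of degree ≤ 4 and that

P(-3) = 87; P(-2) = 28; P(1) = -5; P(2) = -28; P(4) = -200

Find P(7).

-1043

Write P(k) = ak^4 + bk³ + ck² + dk + e; the 5 given values yield a linear system in the 5 coefficients.
Solving, the leading coefficient vanishes, and P(k) = -3k³ - 2k.
Then P(7) = -1043.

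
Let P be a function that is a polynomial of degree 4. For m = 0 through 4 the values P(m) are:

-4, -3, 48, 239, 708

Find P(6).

3272

Write P(m) = am^4 + bm³ + cm² + dm + e; the 5 given values yield a linear system in the 5 coefficients.
Solving, P(m) = 2m^4 + 3m³ + 2m² - 6m - 4.
Then P(6) = 3272.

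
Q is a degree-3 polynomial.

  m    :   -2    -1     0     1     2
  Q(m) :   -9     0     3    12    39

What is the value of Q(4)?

195

First differences: 9, 3, 9, 27. Second differences: -6, 6, 18. Third differences: 12, 12.
Level-3 differences are constant, so Q has degree 3.
Fitting a degree-3 polynomial gives Q(m) = 2m³ + 3m² + 4m + 3.
Then Q(4) = 195.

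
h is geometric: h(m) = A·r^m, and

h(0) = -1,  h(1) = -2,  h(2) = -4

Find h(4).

-16

Consecutive ratio: -2/(-1) = 2, and -4/(-2) = 2, so r = 2.
Then A·2^0 = -1 gives A = -1, and h(m) = -1·2^m.
h(4) = -1·2^4 = -16.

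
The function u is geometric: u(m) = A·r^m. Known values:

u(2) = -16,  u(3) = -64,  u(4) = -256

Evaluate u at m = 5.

-1024

Consecutive ratio: -64/(-16) = 4, and -256/(-64) = 4, so r = 4.
Then A·4^2 = -16 gives A = -1, and u(m) = -1·4^m.
u(5) = -1·4^5 = -1024.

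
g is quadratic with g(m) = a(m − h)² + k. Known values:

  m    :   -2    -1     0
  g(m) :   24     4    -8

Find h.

First differences -20, -12; second difference 8 = 2a, so a = 4.
Expanding, the m-coefficient is −2ah = -8h; matching it to the data gives h = 1, and then k = -12.
So g(m) = 4(m − 1)² − 12.
Hence h = 1.

1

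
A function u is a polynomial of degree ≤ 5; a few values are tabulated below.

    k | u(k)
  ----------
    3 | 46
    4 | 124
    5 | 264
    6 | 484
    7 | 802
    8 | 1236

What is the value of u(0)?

First differences: 78, 140, 220, 318, 434. Second differences: 62, 80, 98, 116. Third differences: 18, 18, 18.
Level-3 differences are constant, so u has degree 3.
Fitting a degree-3 polynomial gives u(k) = 3k³ - 5k² + 2k + 4.
Then u(0) = 4.

4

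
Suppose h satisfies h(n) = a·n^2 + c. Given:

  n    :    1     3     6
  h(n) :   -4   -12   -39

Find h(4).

From h(1) = -4 and h(3) = -12: 1a + c = -4 and 9a + c = -12.
Subtracting: 8a = -8, so a = -1; then c = -4 − (-1)·1 = -3.
So h(n) = -1n² − 3, and h(4) = -19.

-19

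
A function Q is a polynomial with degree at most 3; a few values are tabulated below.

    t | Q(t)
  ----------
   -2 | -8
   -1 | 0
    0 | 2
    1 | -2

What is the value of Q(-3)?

-22

Write Q(t) = at³ + bt² + ct + d; the 4 given values yield a linear system in the 4 coefficients.
Solving, the leading coefficient vanishes, and Q(t) = -3t² - t + 2.
Then Q(-3) = -22.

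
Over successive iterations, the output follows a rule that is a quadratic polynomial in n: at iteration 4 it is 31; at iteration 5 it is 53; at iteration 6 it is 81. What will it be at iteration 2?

Write the value at n as Q(n).
Write Q(n) = an² + bn + c; the 3 given values yield a linear system in the 3 coefficients.
Solving, Q(n) = 3n² - 5n + 3.
Then Q(2) = 5.

5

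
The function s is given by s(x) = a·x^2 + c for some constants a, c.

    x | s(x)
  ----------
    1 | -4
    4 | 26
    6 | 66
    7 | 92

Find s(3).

From s(1) = -4 and s(4) = 26: 1a + c = -4 and 16a + c = 26.
Subtracting: 15a = 30, so a = 2; then c = -4 − 2·1 = -6.
So s(x) = 2x² − 6, and s(3) = 12.

12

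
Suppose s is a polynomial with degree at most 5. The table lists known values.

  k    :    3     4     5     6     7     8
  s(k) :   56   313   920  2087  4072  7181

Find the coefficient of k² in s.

-7

Write s(k) = ak^5 + bk^4 + ck³ + dk² + ek + p; the 6 given values yield a linear system in the 6 coefficients.
Solving, the leading coefficient vanishes, and s(k) = 2k^4 - k³ - 7k² - 7k + 5.
The coefficient of k² is -7.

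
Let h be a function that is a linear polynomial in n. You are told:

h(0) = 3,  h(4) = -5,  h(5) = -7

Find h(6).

Write h(n) = an + b; the 3 given values yield a linear system in the 2 coefficients.
Solving, h(n) = -2n + 3.
Then h(6) = -9.

-9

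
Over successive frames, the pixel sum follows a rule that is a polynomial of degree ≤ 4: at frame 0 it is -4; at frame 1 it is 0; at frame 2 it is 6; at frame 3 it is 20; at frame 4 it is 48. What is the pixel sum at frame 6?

170

Write the value at m as u(m).
First differences: 4, 6, 14, 28. Second differences: 2, 8, 14. Third differences: 6, 6.
Level-3 differences are constant, so u has degree 3.
Fitting a degree-3 polynomial gives u(m) = m³ - 2m² + 5m - 4.
Then u(6) = 170.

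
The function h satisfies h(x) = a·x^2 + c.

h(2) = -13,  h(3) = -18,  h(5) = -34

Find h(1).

From h(2) = -13 and h(3) = -18: 4a + c = -13 and 9a + c = -18.
Subtracting: 5a = -5, so a = -1; then c = -13 − (-1)·4 = -9.
So h(x) = -1x² − 9, and h(1) = -10.

-10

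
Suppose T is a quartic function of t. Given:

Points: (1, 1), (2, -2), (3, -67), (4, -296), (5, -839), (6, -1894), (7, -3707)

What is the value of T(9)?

-10831

First differences: -3, -65, -229, -543, -1055, -1813. Second differences: -62, -164, -314, -512, -758. Third differences: -102, -150, -198, -246. Fourth differences: -48, -48, -48.
Level-4 differences are constant, so T has degree 4.
Fitting a degree-4 polynomial gives T(t) = -2t^4 + 3t³ + t² + 3t - 4.
Then T(9) = -10831.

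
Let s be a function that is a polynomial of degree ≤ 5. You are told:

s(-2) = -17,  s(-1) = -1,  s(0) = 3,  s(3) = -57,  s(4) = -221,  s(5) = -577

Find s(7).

Write s(n) = an^5 + bn^4 + cn³ + dn² + en + p; the 6 given values yield a linear system in the 6 coefficients.
Solving, the leading coefficient vanishes, and s(n) = -n^4 + n² + 4n + 3.
Then s(7) = -2321.

-2321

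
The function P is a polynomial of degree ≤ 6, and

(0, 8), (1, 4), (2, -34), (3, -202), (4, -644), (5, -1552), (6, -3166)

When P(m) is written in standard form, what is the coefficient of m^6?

0

Write P(m) = am^6 + bm^5 + cm^4 + dm³ + em² + pm + q; the 7 given values yield a linear system in the 7 coefficients.
Solving, the top 2 coefficients vanish, and P(m) = -2m^4 - 4m³ + 9m² - 7m + 8.
The coefficient of m^6 is 0.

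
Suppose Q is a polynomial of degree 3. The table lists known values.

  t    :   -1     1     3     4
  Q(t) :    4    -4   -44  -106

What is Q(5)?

Write Q(t) = at³ + bt² + ct + d; the 4 given values yield a linear system in the 4 coefficients.
Solving, Q(t) = -2t³ + 2t² - 2t - 2.
Then Q(5) = -212.

-212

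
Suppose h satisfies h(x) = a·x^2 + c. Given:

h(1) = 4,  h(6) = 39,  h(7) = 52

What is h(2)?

7

From h(1) = 4 and h(6) = 39: 1a + c = 4 and 36a + c = 39.
Subtracting: 35a = 35, so a = 1; then c = 4 − 1·1 = 3.
So h(x) = 1x² + 3, and h(2) = 7.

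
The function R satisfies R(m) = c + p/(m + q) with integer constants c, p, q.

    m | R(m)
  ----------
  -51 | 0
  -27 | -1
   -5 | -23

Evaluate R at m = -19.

(R(m) − c)(m + q) = p for each data point; the three points give a linear system in c and q, then p follows.
Solving: c = 1, q = 3, p = 48, so R(m) = 1 + 48/(m + 3).
Then R(-19) = 1 + 48/(-16) = -2.

-2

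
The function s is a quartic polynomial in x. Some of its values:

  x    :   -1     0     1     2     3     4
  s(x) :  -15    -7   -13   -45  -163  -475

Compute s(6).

-2353

First differences: 8, -6, -32, -118, -312. Second differences: -14, -26, -86, -194. Third differences: -12, -60, -108. Fourth differences: -48, -48.
Level-4 differences are constant, so s has degree 4.
Fitting a degree-4 polynomial gives s(x) = -2x^4 + 2x³ - 5x² - x - 7.
Then s(6) = -2353.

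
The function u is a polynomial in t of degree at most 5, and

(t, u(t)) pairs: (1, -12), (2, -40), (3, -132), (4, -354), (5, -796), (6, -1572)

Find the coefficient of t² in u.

First differences: -28, -92, -222, -442, -776. Second differences: -64, -130, -220, -334. Third differences: -66, -90, -114. Fourth differences: -24, -24.
Level-4 differences are constant, so u has degree 4.
Fitting a degree-4 polynomial gives u(t) = -t^4 - t³ - t² - 3t - 6.
The coefficient of t² is -1.

-1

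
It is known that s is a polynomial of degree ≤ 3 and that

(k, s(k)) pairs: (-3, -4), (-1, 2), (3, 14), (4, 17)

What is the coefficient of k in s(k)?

Write s(k) = ak³ + bk² + ck + d; the 4 given values yield a linear system in the 4 coefficients.
Solving, the top 2 coefficients vanish, and s(k) = 3k + 5.
The coefficient of k is 3.

3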